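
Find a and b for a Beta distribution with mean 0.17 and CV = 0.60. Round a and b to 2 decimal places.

Var = (CV·μ)² = (0.60×0.17)² = 0.010404.
a+b = μ(1−μ)/Var − 1 = 0.1411/0.010404 − 1 = 12.5621.
Thus a = 0.17·12.5621 = 2.14 and b = 0.83·12.5621 = 10.43.

a = 2.14, b = 10.43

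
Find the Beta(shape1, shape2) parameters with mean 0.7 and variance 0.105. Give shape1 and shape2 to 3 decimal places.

shape1 = 0.700, shape2 = 0.300

Write ν = shape1+shape2; then shape1 = μν and Var = μ(1−μ)/(ν+1).
ν = μ(1−μ)/Var − 1 = 0.21/0.105 − 1 = 1.0000.
shape1 = 0.7·1.0000 = 0.700, shape2 = 0.3·1.0000 = 0.300.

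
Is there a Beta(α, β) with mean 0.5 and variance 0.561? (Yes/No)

No

A Beta with mean μ has variance μ(1−μ)/(α+β+1) < μ(1−μ).
Here μ(1−μ) = 0.5×0.5 = 0.25, and 0.561 ≥ 0.25.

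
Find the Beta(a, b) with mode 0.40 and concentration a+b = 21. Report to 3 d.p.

a = 8.600, b = 12.400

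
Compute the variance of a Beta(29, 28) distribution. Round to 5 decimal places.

0.00431

Var = αβ/[(α+β)²(α+β+1)] = (29×28)/(57²×58) = 812/188442 = 0.00431.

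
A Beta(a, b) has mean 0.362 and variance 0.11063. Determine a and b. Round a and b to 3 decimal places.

a = 0.394, b = 0.694

Write ν = a+b; then a = μν and Var = μ(1−μ)/(ν+1).
ν = μ(1−μ)/Var − 1 = 0.230956/0.11063 − 1 = 1.0876.
a = 0.362·1.0876 = 0.394, b = 0.638·1.0876 = 0.694.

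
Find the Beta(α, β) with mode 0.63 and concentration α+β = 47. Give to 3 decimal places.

For α,β>1 the mode is (α−1)/(α+β−2), so α = mode·(κ−2)+1 = 0.63×45+1 = 29.350.
And β = (1−mode)·(κ−2)+1 = 0.37×45+1 = 17.650.

α = 29.350, β = 17.650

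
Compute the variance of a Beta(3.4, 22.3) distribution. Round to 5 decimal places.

0.00430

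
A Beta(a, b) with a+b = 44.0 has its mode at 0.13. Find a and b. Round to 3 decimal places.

Mode = (a−1)/(κ−2) with κ = a+b, so a−1 = 0.13·42.0 = 5.460.
a = 6.460; b = κ − a = 37.540.

a = 6.460, b = 37.540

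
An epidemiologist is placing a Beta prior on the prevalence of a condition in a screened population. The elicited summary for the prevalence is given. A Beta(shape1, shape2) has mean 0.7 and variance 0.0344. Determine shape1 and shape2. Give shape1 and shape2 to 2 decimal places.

shape1 = 3.57, shape2 = 1.53

Write ν = shape1+shape2; then shape1 = μν and Var = μ(1−μ)/(ν+1).
ν = μ(1−μ)/Var − 1 = 0.21/0.0344 − 1 = 5.1047.
shape1 = 0.7·5.1047 = 3.57, shape2 = 0.3·5.1047 = 1.53.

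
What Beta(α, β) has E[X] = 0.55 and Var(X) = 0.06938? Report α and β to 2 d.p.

By moment matching, α+β = μ(1−μ)/σ² − 1 = (0.55·0.45)/0.06938 − 1 = 3.5673 − 1 = 2.5673.
Since α/(α+β) = μ, α = 0.55·2.5673 = 1.41 and β = 0.45·2.5673 = 1.16.

α = 1.41, β = 1.16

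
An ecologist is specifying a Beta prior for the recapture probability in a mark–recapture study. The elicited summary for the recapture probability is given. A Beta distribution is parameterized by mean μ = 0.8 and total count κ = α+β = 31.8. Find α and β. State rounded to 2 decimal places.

Split κ in proportion μ : (1−μ): α = 0.8·31.8 = 25.44, β = 31.8 − 25.44 = 6.36.

α = 25.44, β = 6.36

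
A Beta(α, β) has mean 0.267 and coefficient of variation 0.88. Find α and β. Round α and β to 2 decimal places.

σ = CV·μ = 0.88×0.267 = 0.23496, so σ² = 0.055206.
s+1 = μ(1−μ)/σ² = 0.195711/0.055206 = 3.5451, so s = α+β = 2.5451.
α = μs = 0.68, β = (1−μ)s = 1.87.

α = 0.68, β = 1.87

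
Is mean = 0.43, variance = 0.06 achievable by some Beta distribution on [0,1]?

Yes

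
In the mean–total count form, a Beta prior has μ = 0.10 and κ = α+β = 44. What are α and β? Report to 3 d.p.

Split κ in proportion μ : (1−μ): α = 0.10·44 = 4.400, β = 44 − 4.400 = 39.600.

α = 4.400, β = 39.600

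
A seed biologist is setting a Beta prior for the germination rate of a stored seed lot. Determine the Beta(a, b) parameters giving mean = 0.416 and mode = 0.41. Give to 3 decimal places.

Let s = a+b. Mean gives a = μs = 0.416s; mode gives (a−1)/(s−2) = 0.41.
Substituting: 0.416s − 1 = 0.41(s−2) = 0.41s − 0.82, so 0.006s = 0.18 and s = 30.0000.
Then a = 0.416×30.0000 = 12.480 and b = s−a = 17.520.

a = 12.480, b = 17.520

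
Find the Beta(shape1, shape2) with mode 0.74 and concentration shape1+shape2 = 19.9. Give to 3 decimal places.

Since the density peak of Beta(shape1,shape2) is at (shape1−1)/(shape1+shape2−2),
shape1 = 1 + 0.74(19.9−2) = 14.246 and shape2 = 19.9 − 14.246 = 5.654.

shape1 = 14.246, shape2 = 5.654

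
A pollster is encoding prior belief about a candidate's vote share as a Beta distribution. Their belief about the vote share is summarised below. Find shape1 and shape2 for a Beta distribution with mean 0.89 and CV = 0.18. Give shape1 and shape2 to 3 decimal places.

Var = (CV·μ)² = (0.18×0.89)² = 0.025664.
shape1+shape2 = μ(1−μ)/Var − 1 = 0.0979/0.025664 − 1 = 2.8147.
Thus shape1 = 0.89·2.8147 = 2.505 and shape2 = 0.11·2.8147 = 0.310.

shape1 = 2.505, shape2 = 0.310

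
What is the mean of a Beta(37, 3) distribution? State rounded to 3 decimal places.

The Beta mean is α/(α+β) = 37/(37+3) = 0.925.

0.925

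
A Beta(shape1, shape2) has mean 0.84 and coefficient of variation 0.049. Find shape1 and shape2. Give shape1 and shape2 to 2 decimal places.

shape1 = 65.80, shape2 = 12.53

Var = (CV·μ)² = (0.049×0.84)² = 0.001694.
shape1+shape2 = μ(1−μ)/Var − 1 = 0.1344/0.001694 − 1 = 78.3320.
Thus shape1 = 0.84·78.3320 = 65.80 and shape2 = 0.16·78.3320 = 12.53.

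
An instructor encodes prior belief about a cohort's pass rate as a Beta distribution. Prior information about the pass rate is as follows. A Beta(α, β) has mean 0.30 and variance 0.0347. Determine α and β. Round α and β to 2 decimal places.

α = 1.52, β = 3.54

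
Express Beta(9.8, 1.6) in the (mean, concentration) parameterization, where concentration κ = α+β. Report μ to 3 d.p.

μ = 0.860, κ = 11.4

κ = α+β = 9.8+1.6 = 11.4; μ = α/κ = 9.8/11.4 = 0.860.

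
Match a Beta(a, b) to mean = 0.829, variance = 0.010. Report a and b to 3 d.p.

Let s = a+b. The Beta variance is μ(1−μ)/(s+1).
So s+1 = μ(1−μ)/σ² = (0.829×0.171)/0.010 = 0.141759/0.010 = 14.1759, giving s = 13.1759.
Then a = μs = 0.829×13.1759 = 10.923 and b = (1−μ)s = 0.171×13.1759 = 2.253.

a = 10.923, b = 2.253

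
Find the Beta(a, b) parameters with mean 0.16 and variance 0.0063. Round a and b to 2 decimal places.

a = 3.25, b = 17.08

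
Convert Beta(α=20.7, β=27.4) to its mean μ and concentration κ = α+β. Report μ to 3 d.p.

μ = 0.430, κ = 48.1

κ = α+β = 20.7+27.4 = 48.1; μ = α/κ = 20.7/48.1 = 0.430.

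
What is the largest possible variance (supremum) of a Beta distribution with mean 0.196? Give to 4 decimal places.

For fixed mean μ the Beta variance is μ(1−μ)/(α+β+1), increasing as α+β decreases.
Its least upper bound (not attained) is μ(1−μ) = 0.196·0.804 = 0.1576.

0.1576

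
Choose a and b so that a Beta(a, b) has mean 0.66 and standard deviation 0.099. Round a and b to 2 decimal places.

σ² = 0.099² = 0.009801.
With s = a+b, Var = μ(1−μ)/(s+1), so s+1 = (0.66×0.34)/0.009801 = 22.8956 and s = 21.8956.
a = μs = 14.45, b = (1−μ)s = 7.44.

a = 14.45, b = 7.44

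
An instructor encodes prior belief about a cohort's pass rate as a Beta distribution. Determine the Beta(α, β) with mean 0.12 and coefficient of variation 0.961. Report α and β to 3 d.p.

α = 0.833, β = 6.108

σ = CV·μ = 0.961×0.12 = 0.11532, so σ² = 0.013299.
s+1 = μ(1−μ)/σ² = 0.1056/0.013299 = 7.9406, so s = α+β = 6.9406.
α = μs = 0.833, β = (1−μ)s = 6.108.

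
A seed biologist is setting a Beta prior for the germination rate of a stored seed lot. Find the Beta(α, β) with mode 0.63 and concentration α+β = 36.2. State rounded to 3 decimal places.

α = 22.546, β = 13.654

Mode = (α−1)/(κ−2) with κ = α+β, so α−1 = 0.63·34.2 = 21.546.
α = 22.546; β = κ − α = 13.654.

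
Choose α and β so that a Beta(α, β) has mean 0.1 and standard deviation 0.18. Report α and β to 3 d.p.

Variance = 0.18² = 0.0324. The moment-matching identity α+β = μ(1−μ)/Var − 1 gives
α+β = 0.09/0.0324 − 1 = 1.7778, so α = μ·1.7778 = 0.178 and β = (1−μ)·1.7778 = 1.600.

α = 0.178, β = 1.600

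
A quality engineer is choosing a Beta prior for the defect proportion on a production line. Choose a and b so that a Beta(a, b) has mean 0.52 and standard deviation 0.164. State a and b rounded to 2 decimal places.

Variance = 0.164² = 0.026896. The moment-matching identity a+b = μ(1−μ)/Var − 1 gives
a+b = 0.2496/0.026896 − 1 = 8.2802, so a = μ·8.2802 = 4.31 and b = (1−μ)·8.2802 = 3.97.

a = 4.31, b = 3.97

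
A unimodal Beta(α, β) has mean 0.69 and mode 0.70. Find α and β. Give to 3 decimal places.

Let s = α+β. Mean gives α = μs = 0.69s; mode gives (α−1)/(s−2) = 0.70.
Substituting: 0.69s − 1 = 0.70(s−2) = 0.70s − 1.40, so -0.01s = -0.40 and s = 40.0000.
Then α = 0.69×40.0000 = 27.600 and β = s−α = 12.400.

α = 27.600, β = 12.400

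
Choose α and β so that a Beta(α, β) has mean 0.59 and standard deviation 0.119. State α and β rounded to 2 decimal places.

First σ² = 0.014161. Setting α = μn, β = (1−μ)n with n = α+β,
μ(1−μ)/(n+1) = 0.014161 ⇒ n+1 = 0.2419/0.014161 = 17.0821 ⇒ n = 16.0821.
Hence α = 0.59×16.0821 = 9.49, β = 0.41×16.0821 = 6.59.

α = 9.49, β = 6.59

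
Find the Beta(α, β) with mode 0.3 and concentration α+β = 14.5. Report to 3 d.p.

α = 4.750, β = 9.750

For α,β>1 the mode is (α−1)/(α+β−2), so α = mode·(κ−2)+1 = 0.3×12.5+1 = 4.750.
And β = (1−mode)·(κ−2)+1 = 0.7×12.5+1 = 9.750.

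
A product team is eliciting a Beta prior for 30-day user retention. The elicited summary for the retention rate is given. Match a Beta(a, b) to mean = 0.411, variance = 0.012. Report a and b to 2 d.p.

Let s = a+b. The Beta variance is μ(1−μ)/(s+1).
So s+1 = μ(1−μ)/σ² = (0.411×0.589)/0.012 = 0.242079/0.012 = 20.1732, giving s = 19.1732.
Then a = μs = 0.411×19.1732 = 7.88 and b = (1−μ)s = 0.589×19.1732 = 11.29.

a = 7.88, b = 11.29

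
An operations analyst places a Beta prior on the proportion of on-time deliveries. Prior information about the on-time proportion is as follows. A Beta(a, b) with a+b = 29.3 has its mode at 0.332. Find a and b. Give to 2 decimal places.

a = 10.06, b = 19.24

Since the density peak of Beta(a,b) is at (a−1)/(a+b−2),
a = 1 + 0.332(29.3−2) = 10.06 and b = 29.3 − 10.06 = 19.24.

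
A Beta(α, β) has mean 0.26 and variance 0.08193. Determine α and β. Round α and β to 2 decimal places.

By moment matching, α+β = μ(1−μ)/σ² − 1 = (0.26·0.74)/0.08193 − 1 = 2.3483 − 1 = 1.3483.
Since α/(α+β) = μ, α = 0.26·1.3483 = 0.35 and β = 0.74·1.3483 = 1.00.

α = 0.35, β = 1.00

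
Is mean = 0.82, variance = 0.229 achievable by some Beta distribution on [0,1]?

A Beta with mean μ has variance μ(1−μ)/(α+β+1) < μ(1−μ).
Here μ(1−μ) = 0.82×0.18 = 0.1476, and 0.229 ≥ 0.1476.

No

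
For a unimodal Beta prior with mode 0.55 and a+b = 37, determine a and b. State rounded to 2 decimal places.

For a,b>1 the mode is (a−1)/(a+b−2), so a = mode·(κ−2)+1 = 0.55×35+1 = 20.25.
And b = (1−mode)·(κ−2)+1 = 0.45×35+1 = 16.75.

a = 20.25, b = 16.75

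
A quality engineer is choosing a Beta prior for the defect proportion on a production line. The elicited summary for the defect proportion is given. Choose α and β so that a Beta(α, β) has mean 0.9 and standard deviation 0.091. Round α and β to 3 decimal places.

α = 8.881, β = 0.987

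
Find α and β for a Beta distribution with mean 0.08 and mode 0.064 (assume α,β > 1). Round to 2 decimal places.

Let s = α+β. Mean gives α = μs = 0.08s; mode gives (α−1)/(s−2) = 0.064.
Substituting: 0.08s − 1 = 0.064(s−2) = 0.064s − 0.128, so 0.016s = 0.872 and s = 54.5000.
Then α = 0.08×54.5000 = 4.36 and β = s−α = 50.14.

α = 4.36, β = 50.14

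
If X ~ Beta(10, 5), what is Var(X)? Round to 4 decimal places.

0.0139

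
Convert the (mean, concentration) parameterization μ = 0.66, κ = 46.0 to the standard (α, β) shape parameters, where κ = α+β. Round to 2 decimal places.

α = 30.36, β = 15.64

Split κ in proportion μ : (1−μ): α = 0.66·46.0 = 30.36, β = 46.0 − 30.36 = 15.64.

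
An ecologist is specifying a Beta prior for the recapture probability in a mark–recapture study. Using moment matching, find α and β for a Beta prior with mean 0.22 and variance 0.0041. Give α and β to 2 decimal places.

By moment matching, α+β = μ(1−μ)/σ² − 1 = (0.22·0.78)/0.0041 − 1 = 41.8537 − 1 = 40.8537.
Since α/(α+β) = μ, α = 0.22·40.8537 = 8.99 and β = 0.78·40.8537 = 31.87.

α = 8.99, β = 31.87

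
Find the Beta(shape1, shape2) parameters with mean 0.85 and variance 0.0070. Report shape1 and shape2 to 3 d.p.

shape1 = 14.632, shape2 = 2.582

By moment matching, shape1+shape2 = μ(1−μ)/σ² − 1 = (0.85·0.15)/0.0070 − 1 = 18.2143 − 1 = 17.2143.
Since shape1/(shape1+shape2) = μ, shape1 = 0.85·17.2143 = 14.632 and shape2 = 0.15·17.2143 = 2.582.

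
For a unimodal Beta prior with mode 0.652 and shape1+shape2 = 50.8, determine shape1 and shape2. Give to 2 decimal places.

For shape1,shape2>1 the mode is (shape1−1)/(shape1+shape2−2), so shape1 = mode·(κ−2)+1 = 0.652×48.8+1 = 32.82.
And shape2 = (1−mode)·(κ−2)+1 = 0.348×48.8+1 = 17.98.

shape1 = 32.82, shape2 = 17.98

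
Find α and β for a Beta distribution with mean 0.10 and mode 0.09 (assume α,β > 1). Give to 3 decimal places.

α = 8.200, β = 73.800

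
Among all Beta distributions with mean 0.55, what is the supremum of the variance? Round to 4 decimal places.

0.2475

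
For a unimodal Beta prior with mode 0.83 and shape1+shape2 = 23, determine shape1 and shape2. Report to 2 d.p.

Mode = (shape1−1)/(κ−2) with κ = shape1+shape2, so shape1−1 = 0.83·21 = 17.43.
shape1 = 18.43; shape2 = κ − shape1 = 4.57.

shape1 = 18.43, shape2 = 4.57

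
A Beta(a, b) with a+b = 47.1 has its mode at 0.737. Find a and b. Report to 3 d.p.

a = 34.239, b = 12.861

For a,b>1 the mode is (a−1)/(a+b−2), so a = mode·(κ−2)+1 = 0.737×45.1+1 = 34.239.
And b = (1−mode)·(κ−2)+1 = 0.263×45.1+1 = 12.861.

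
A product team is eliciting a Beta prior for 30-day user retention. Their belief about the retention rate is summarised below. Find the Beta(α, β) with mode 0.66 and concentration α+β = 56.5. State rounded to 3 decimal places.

α = 36.970, β = 19.530

Mode = (α−1)/(κ−2) with κ = α+β, so α−1 = 0.66·54.5 = 35.970.
α = 36.970; β = κ − α = 19.530.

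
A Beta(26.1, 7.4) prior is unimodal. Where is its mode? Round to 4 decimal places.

With α,β > 1, mode = (α−1)/(α+β−2) = 25.1/31.5 = 0.7968.

0.7968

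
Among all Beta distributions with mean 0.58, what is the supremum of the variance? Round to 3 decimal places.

0.244

For fixed mean μ the Beta variance is μ(1−μ)/(α+β+1), increasing as α+β decreases.
Its least upper bound (not attained) is μ(1−μ) = 0.58·0.42 = 0.244.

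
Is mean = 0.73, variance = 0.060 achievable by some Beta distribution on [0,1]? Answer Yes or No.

Yes

For any Beta, Var(X) < E[X]·(1−E[X]).
Here μ(1−μ) = 0.73×0.27 = 0.1971, and 0.060 < 0.1971.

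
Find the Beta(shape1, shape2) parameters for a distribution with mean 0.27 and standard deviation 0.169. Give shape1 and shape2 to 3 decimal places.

First σ² = 0.028561. Setting shape1 = μn, shape2 = (1−μ)n with n = shape1+shape2,
μ(1−μ)/(n+1) = 0.028561 ⇒ n+1 = 0.1971/0.028561 = 6.9010 ⇒ n = 5.9010.
Hence shape1 = 0.27×5.9010 = 1.593, shape2 = 0.73×5.9010 = 4.308.

shape1 = 1.593, shape2 = 4.308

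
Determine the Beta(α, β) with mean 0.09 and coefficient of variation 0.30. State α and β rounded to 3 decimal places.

Var = (CV·μ)² = (0.30×0.09)² = 0.000729.
α+β = μ(1−μ)/Var − 1 = 0.0819/0.000729 − 1 = 111.3457.
Thus α = 0.09·111.3457 = 10.021 and β = 0.91·111.3457 = 101.325.

α = 10.021, β = 101.325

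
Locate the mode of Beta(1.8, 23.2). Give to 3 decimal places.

The density x^(α−1)(1−x)^(β−1) is maximised at (α−1)/(α+β−2) = 0.8/23.0 = 0.035.

0.035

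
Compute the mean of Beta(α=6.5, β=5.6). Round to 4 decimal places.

0.5372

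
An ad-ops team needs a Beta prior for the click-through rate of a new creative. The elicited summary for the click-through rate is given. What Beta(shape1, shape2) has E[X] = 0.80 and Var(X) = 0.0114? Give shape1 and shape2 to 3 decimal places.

shape1 = 10.428, shape2 = 2.607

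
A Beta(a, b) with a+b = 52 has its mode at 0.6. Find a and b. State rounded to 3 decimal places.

a = 31.000, b = 21.000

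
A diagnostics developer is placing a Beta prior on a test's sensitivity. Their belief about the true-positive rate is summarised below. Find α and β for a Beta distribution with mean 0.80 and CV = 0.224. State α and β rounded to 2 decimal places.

α = 3.19, β = 0.80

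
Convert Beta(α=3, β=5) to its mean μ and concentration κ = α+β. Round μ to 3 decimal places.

κ = α+β = 3+5 = 8; μ = α/κ = 3/8 = 0.375.

μ = 0.375, κ = 8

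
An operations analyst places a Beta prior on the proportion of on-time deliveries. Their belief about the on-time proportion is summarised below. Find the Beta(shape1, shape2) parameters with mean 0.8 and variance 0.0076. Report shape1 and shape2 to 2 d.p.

Let s = shape1+shape2. The Beta variance is μ(1−μ)/(s+1).
So s+1 = μ(1−μ)/σ² = (0.8×0.2)/0.0076 = 0.16/0.0076 = 21.0526, giving s = 20.0526.
Then shape1 = μs = 0.8×20.0526 = 16.04 and shape2 = (1−μ)s = 0.2×20.0526 = 4.01.

shape1 = 16.04, shape2 = 4.01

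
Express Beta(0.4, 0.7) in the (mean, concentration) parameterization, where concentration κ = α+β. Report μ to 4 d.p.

κ = α+β = 0.4+0.7 = 1.1; μ = α/κ = 0.4/1.1 = 0.3636.

μ = 0.3636, κ = 1.1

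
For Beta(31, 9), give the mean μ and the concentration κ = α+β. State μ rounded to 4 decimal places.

κ = α+β = 31+9 = 40; μ = α/κ = 31/40 = 0.7750.

μ = 0.7750, κ = 40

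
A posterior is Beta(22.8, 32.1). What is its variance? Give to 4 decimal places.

0.0043

Var = αβ/[(α+β)²(α+β+1)] = (22.8×32.1)/(54.9²×55.9) = 731.88/168483.159 = 0.0043.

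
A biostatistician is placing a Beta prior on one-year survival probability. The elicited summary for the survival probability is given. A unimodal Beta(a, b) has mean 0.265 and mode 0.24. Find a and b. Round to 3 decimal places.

a = 5.512, b = 15.288

Let s = a+b. Mean gives a = μs = 0.265s; mode gives (a−1)/(s−2) = 0.24.
Substituting: 0.265s − 1 = 0.24(s−2) = 0.24s − 0.48, so 0.025s = 0.52 and s = 20.8000.
Then a = 0.265×20.8000 = 5.512 and b = s−a = 15.288.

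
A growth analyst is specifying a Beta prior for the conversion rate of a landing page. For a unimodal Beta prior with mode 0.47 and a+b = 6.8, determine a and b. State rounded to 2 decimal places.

Mode = (a−1)/(κ−2) with κ = a+b, so a−1 = 0.47·4.8 = 2.26.
a = 3.26; b = κ − a = 3.54.

a = 3.26, b = 3.54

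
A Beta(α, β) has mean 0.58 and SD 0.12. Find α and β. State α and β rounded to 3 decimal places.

First σ² = 0.0144. Setting α = μn, β = (1−μ)n with n = α+β,
μ(1−μ)/(n+1) = 0.0144 ⇒ n+1 = 0.2436/0.0144 = 16.9167 ⇒ n = 15.9167.
Hence α = 0.58×15.9167 = 9.232, β = 0.42×15.9167 = 6.685.

α = 9.232, β = 6.685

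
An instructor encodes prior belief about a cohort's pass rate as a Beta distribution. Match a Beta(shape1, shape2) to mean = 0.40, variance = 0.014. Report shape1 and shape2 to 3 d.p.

By moment matching, shape1+shape2 = μ(1−μ)/σ² − 1 = (0.40·0.60)/0.014 − 1 = 17.1429 − 1 = 16.1429.
Since shape1/(shape1+shape2) = μ, shape1 = 0.40·16.1429 = 6.457 and shape2 = 0.60·16.1429 = 9.686.

shape1 = 6.457, shape2 = 9.686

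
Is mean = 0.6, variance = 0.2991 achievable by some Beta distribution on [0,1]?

For any Beta, Var(X) < E[X]·(1−E[X]).
Here μ(1−μ) = 0.6×0.4 = 0.24, and 0.2991 ≥ 0.24.

No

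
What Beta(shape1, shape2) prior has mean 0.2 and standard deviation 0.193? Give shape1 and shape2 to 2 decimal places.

σ² = 0.193² = 0.037249.
With s = shape1+shape2, Var = μ(1−μ)/(s+1), so s+1 = (0.2×0.8)/0.037249 = 4.2954 and s = 3.2954.
shape1 = μs = 0.66, shape2 = (1−μ)s = 2.64.

shape1 = 0.66, shape2 = 2.64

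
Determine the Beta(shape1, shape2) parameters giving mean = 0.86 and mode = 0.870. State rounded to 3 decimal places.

Let s = shape1+shape2. Mean gives shape1 = μs = 0.86s; mode gives (shape1−1)/(s−2) = 0.870.
Substituting: 0.86s − 1 = 0.870(s−2) = 0.870s − 1.740, so -0.010s = -0.740 and s = 74.0000.
Then shape1 = 0.86×74.0000 = 63.640 and shape2 = s−shape1 = 10.360.

shape1 = 63.640, shape2 = 10.360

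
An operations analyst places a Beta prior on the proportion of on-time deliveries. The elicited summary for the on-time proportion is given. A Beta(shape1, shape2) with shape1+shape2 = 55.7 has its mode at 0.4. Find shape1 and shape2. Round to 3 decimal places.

shape1 = 22.480, shape2 = 33.220

Mode = (shape1−1)/(κ−2) with κ = shape1+shape2, so shape1−1 = 0.4·53.7 = 21.480.
shape1 = 22.480; shape2 = κ − shape1 = 33.220.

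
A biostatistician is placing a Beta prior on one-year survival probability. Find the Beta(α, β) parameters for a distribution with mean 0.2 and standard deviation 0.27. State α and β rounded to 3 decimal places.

First σ² = 0.0729. Setting α = μn, β = (1−μ)n with n = α+β,
μ(1−μ)/(n+1) = 0.0729 ⇒ n+1 = 0.16/0.0729 = 2.1948 ⇒ n = 1.1948.
Hence α = 0.2×1.1948 = 0.239, β = 0.8×1.1948 = 0.956.

α = 0.239, β = 0.956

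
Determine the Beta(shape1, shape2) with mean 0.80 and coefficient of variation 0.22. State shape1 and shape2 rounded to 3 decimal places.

Var = (CV·μ)² = (0.22×0.80)² = 0.030976.
shape1+shape2 = μ(1−μ)/Var − 1 = 0.1600/0.030976 − 1 = 4.1653.
Thus shape1 = 0.80·4.1653 = 3.332 and shape2 = 0.20·4.1653 = 0.833.

shape1 = 3.332, shape2 = 0.833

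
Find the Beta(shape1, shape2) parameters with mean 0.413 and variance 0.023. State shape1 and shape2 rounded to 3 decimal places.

Let s = shape1+shape2. The Beta variance is μ(1−μ)/(s+1).
So s+1 = μ(1−μ)/σ² = (0.413×0.587)/0.023 = 0.242431/0.023 = 10.5405, giving s = 9.5405.
Then shape1 = μs = 0.413×9.5405 = 3.940 and shape2 = (1−μ)s = 0.587×9.5405 = 5.600.

shape1 = 3.940, shape2 = 5.600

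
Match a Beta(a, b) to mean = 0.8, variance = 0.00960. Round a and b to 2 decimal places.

a = 12.53, b = 3.13

By moment matching, a+b = μ(1−μ)/σ² − 1 = (0.8·0.2)/0.00960 − 1 = 16.6667 − 1 = 15.6667.
Since a/(a+b) = μ, a = 0.8·15.6667 = 12.53 and b = 0.2·15.6667 = 3.13.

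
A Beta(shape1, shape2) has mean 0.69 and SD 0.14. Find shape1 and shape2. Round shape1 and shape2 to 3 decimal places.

shape1 = 6.840, shape2 = 3.073

σ² = 0.14² = 0.0196.
With s = shape1+shape2, Var = μ(1−μ)/(s+1), so s+1 = (0.69×0.31)/0.0196 = 10.9133 and s = 9.9133.
shape1 = μs = 6.840, shape2 = (1−μ)s = 3.073.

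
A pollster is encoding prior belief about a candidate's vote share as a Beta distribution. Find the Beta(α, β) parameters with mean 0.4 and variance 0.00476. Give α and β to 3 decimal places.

Write ν = α+β; then α = μν and Var = μ(1−μ)/(ν+1).
ν = μ(1−μ)/Var − 1 = 0.24/0.00476 − 1 = 49.4202.
α = 0.4·49.4202 = 19.768, β = 0.6·49.4202 = 29.652.

α = 19.768, β = 29.652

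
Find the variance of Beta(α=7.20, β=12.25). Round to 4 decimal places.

0.0114

Var = αβ/[(α+β)²(α+β+1)] = (7.20×12.25)/(19.45²×20.45) = 88.2000/7736.286125 = 0.0114.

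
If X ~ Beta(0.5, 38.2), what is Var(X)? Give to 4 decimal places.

Var = αβ/[(α+β)²(α+β+1)] = (0.5×38.2)/(38.7²×39.7) = 19.10/59458.293 = 0.0003.

0.0003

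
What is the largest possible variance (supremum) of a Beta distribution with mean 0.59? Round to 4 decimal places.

Var = μ(1−μ)/(α+β+1), which approaches μ(1−μ) as α+β → 0.
So the supremum is μ(1−μ) = 0.59×0.41 = 0.2419.

0.2419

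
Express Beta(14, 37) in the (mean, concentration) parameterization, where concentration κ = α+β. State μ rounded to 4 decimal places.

κ = α+β = 14+37 = 51; μ = α/κ = 14/51 = 0.2745.

μ = 0.2745, κ = 51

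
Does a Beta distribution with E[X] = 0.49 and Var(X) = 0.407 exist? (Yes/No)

No

For any Beta, Var(X) < E[X]·(1−E[X]).
Here μ(1−μ) = 0.49×0.51 = 0.2499, and 0.407 ≥ 0.2499.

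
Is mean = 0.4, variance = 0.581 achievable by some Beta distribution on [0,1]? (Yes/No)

A Beta with mean μ has variance μ(1−μ)/(α+β+1) < μ(1−μ).
Here μ(1−μ) = 0.4×0.6 = 0.24, and 0.581 ≥ 0.24.

No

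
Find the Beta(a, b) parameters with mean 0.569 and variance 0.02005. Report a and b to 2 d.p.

a = 6.39, b = 4.84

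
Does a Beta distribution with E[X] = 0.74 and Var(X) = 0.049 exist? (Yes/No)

For any Beta, Var(X) < E[X]·(1−E[X]).
Here μ(1−μ) = 0.74×0.26 = 0.1924, and 0.049 < 0.1924.

Yes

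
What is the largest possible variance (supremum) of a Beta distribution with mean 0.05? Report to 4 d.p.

0.0475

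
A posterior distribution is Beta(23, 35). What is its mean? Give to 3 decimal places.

0.397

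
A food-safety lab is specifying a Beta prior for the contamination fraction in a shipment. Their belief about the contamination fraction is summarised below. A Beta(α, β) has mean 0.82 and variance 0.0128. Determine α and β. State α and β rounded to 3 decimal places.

By moment matching, α+β = μ(1−μ)/σ² − 1 = (0.82·0.18)/0.0128 − 1 = 11.5313 − 1 = 10.5313.
Since α/(α+β) = μ, α = 0.82·10.5313 = 8.636 and β = 0.18·10.5313 = 1.896.

α = 8.636, β = 1.896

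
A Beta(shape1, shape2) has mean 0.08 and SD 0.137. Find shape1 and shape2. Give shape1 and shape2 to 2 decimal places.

shape1 = 0.23, shape2 = 2.69

First σ² = 0.018769. Setting shape1 = μn, shape2 = (1−μ)n with n = shape1+shape2,
μ(1−μ)/(n+1) = 0.018769 ⇒ n+1 = 0.0736/0.018769 = 3.9214 ⇒ n = 2.9214.
Hence shape1 = 0.08×2.9214 = 0.23, shape2 = 0.92×2.9214 = 2.69.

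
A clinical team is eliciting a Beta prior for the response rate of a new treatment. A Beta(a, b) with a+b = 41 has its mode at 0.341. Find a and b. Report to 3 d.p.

a = 14.299, b = 26.701

For a,b>1 the mode is (a−1)/(a+b−2), so a = mode·(κ−2)+1 = 0.341×39+1 = 14.299.
And b = (1−mode)·(κ−2)+1 = 0.659×39+1 = 26.701.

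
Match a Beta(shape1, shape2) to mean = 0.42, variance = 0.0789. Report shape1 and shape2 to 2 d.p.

By moment matching, shape1+shape2 = μ(1−μ)/σ² − 1 = (0.42·0.58)/0.0789 − 1 = 3.0875 − 1 = 2.0875.
Since shape1/(shape1+shape2) = μ, shape1 = 0.42·2.0875 = 0.88 and shape2 = 0.58·2.0875 = 1.21.

shape1 = 0.88, shape2 = 1.21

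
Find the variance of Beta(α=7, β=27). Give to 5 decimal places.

Var = αβ/[(α+β)²(α+β+1)] = (7×27)/(34²×35) = 189/40460 = 0.00467.

0.00467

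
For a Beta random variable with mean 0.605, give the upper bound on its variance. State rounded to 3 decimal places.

0.239

For fixed mean μ the Beta variance is μ(1−μ)/(α+β+1), increasing as α+β decreases.
Its least upper bound (not attained) is μ(1−μ) = 0.605·0.395 = 0.239.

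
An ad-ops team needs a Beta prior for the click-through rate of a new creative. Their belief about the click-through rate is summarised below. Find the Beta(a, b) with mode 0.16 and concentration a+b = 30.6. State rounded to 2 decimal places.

a = 5.58, b = 25.02

Since the density peak of Beta(a,b) is at (a−1)/(a+b−2),
a = 1 + 0.16(30.6−2) = 5.58 and b = 30.6 − 5.58 = 25.02.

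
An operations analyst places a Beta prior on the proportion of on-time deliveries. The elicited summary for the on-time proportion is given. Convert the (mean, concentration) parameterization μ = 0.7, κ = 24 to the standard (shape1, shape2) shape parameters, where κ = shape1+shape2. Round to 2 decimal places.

Split κ in proportion μ : (1−μ): shape1 = 0.7·24 = 16.80, shape2 = 24 − 16.80 = 7.20.

shape1 = 16.80, shape2 = 7.20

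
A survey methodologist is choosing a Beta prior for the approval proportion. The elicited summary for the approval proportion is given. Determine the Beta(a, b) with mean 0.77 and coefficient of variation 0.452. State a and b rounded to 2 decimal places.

Var = (CV·μ)² = (0.452×0.77)² = 0.121132.
a+b = μ(1−μ)/Var − 1 = 0.1771/0.121132 − 1 = 0.4620.
Thus a = 0.77·0.4620 = 0.36 and b = 0.23·0.4620 = 0.11.

a = 0.36, b = 0.11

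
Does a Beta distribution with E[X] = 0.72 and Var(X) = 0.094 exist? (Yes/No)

Yes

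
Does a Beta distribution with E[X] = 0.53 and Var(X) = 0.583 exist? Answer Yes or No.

A Beta with mean μ has variance μ(1−μ)/(α+β+1) < μ(1−μ).
Here μ(1−μ) = 0.53×0.47 = 0.2491, and 0.583 ≥ 0.2491.

No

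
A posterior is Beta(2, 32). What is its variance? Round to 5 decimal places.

0.00158

Var = αβ/[(α+β)²(α+β+1)] = (2×32)/(34²×35) = 64/40460 = 0.00158.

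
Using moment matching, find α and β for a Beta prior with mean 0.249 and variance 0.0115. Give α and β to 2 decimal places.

α = 3.80, β = 11.46

Write ν = α+β; then α = μν and Var = μ(1−μ)/(ν+1).
ν = μ(1−μ)/Var − 1 = 0.186999/0.0115 − 1 = 15.2608.
α = 0.249·15.2608 = 3.80, β = 0.751·15.2608 = 11.46.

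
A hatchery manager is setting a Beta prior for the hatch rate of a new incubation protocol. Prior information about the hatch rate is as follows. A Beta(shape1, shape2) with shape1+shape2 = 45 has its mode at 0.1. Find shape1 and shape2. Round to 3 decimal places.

shape1 = 5.300, shape2 = 39.700

Mode = (shape1−1)/(κ−2) with κ = shape1+shape2, so shape1−1 = 0.1·43 = 4.300.
shape1 = 5.300; shape2 = κ − shape1 = 39.700.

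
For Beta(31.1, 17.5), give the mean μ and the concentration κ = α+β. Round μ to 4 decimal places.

κ = α+β = 31.1+17.5 = 48.6; μ = α/κ = 31.1/48.6 = 0.6399.

μ = 0.6399, κ = 48.6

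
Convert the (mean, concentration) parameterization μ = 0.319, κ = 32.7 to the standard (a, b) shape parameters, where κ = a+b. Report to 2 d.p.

a = 10.43, b = 22.27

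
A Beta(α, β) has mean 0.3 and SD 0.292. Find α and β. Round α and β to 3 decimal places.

Variance = 0.292² = 0.085264. The moment-matching identity α+β = μ(1−μ)/Var − 1 gives
α+β = 0.21/0.085264 − 1 = 1.4629, so α = μ·1.4629 = 0.439 and β = (1−μ)·1.4629 = 1.024.

α = 0.439, β = 1.024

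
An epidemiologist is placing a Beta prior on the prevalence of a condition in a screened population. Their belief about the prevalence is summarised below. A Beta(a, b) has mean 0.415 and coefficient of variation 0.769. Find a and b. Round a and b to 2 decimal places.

a = 0.57, b = 0.81

Var = (CV·μ)² = (0.769×0.415)² = 0.101847.
a+b = μ(1−μ)/Var − 1 = 0.242775/0.101847 − 1 = 1.3837.
Thus a = 0.415·1.3837 = 0.57 and b = 0.585·1.3837 = 0.81.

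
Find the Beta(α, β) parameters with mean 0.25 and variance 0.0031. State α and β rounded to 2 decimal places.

Let s = α+β. The Beta variance is μ(1−μ)/(s+1).
So s+1 = μ(1−μ)/σ² = (0.25×0.75)/0.0031 = 0.1875/0.0031 = 60.4839, giving s = 59.4839.
Then α = μs = 0.25×59.4839 = 14.87 and β = (1−μ)s = 0.75×59.4839 = 44.61.

α = 14.87, β = 44.61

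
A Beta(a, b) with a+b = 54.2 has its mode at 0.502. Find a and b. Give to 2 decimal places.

a = 27.20, b = 27.00

Mode = (a−1)/(κ−2) with κ = a+b, so a−1 = 0.502·52.2 = 26.20.
a = 27.20; b = κ − a = 27.00.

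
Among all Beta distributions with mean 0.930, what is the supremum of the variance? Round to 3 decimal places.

0.065

For fixed mean μ the Beta variance is μ(1−μ)/(α+β+1), increasing as α+β decreases.
Its least upper bound (not attained) is μ(1−μ) = 0.930·0.070 = 0.065.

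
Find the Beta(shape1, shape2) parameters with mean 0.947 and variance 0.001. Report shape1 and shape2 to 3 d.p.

shape1 = 46.584, shape2 = 2.607

Write ν = shape1+shape2; then shape1 = μν and Var = μ(1−μ)/(ν+1).
ν = μ(1−μ)/Var − 1 = 0.050191/0.001 − 1 = 49.1910.
shape1 = 0.947·49.1910 = 46.584, shape2 = 0.053·49.1910 = 2.607.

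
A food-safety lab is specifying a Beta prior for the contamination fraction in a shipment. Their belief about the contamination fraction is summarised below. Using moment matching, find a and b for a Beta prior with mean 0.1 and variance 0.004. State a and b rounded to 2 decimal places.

a = 2.15, b = 19.35

Write ν = a+b; then a = μν and Var = μ(1−μ)/(ν+1).
ν = μ(1−μ)/Var − 1 = 0.09/0.004 − 1 = 21.5000.
a = 0.1·21.5000 = 2.15, b = 0.9·21.5000 = 19.35.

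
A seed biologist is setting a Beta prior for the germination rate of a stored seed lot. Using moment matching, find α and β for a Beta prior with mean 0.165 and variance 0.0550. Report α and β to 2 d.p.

α = 0.25, β = 1.26

Write ν = α+β; then α = μν and Var = μ(1−μ)/(ν+1).
ν = μ(1−μ)/Var − 1 = 0.137775/0.0550 − 1 = 1.5050.
α = 0.165·1.5050 = 0.25, β = 0.835·1.5050 = 1.26.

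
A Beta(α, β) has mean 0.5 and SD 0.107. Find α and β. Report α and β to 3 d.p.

First σ² = 0.011449. Setting α = μn, β = (1−μ)n with n = α+β,
μ(1−μ)/(n+1) = 0.011449 ⇒ n+1 = 0.25/0.011449 = 21.8360 ⇒ n = 20.8360.
Hence α = 0.5×20.8360 = 10.418, β = 0.5×20.8360 = 10.418.

α = 10.418, β = 10.418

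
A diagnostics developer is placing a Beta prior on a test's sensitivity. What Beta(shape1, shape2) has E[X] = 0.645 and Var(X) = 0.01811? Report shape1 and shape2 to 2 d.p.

shape1 = 7.51, shape2 = 4.13

Let s = shape1+shape2. The Beta variance is μ(1−μ)/(s+1).
So s+1 = μ(1−μ)/σ² = (0.645×0.355)/0.01811 = 0.228975/0.01811 = 12.6436, giving s = 11.6436.
Then shape1 = μs = 0.645×11.6436 = 7.51 and shape2 = (1−μ)s = 0.355×11.6436 = 4.13.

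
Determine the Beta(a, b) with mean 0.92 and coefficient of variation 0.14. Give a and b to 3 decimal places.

a = 3.162, b = 0.275

Var = (CV·μ)² = (0.14×0.92)² = 0.016589.
a+b = μ(1−μ)/Var − 1 = 0.0736/0.016589 − 1 = 3.4366.
Thus a = 0.92·3.4366 = 3.162 and b = 0.08·3.4366 = 0.275.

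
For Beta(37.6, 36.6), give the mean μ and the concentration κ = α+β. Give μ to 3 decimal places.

μ = 0.507, κ = 74.2

κ = α+β = 37.6+36.6 = 74.2; μ = α/κ = 37.6/74.2 = 0.507.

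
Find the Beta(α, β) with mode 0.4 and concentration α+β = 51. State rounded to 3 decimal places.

Since the density peak of Beta(α,β) is at (α−1)/(α+β−2),
α = 1 + 0.4(51−2) = 20.600 and β = 51 − 20.600 = 30.400.

α = 20.600, β = 30.400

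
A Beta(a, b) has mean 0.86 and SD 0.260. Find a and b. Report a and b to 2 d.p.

First σ² = 0.067600. Setting a = μn, b = (1−μ)n with n = a+b,
μ(1−μ)/(n+1) = 0.067600 ⇒ n+1 = 0.1204/0.067600 = 1.7811 ⇒ n = 0.7811.
Hence a = 0.86×0.7811 = 0.67, b = 0.14×0.7811 = 0.11.

a = 0.67, b = 0.11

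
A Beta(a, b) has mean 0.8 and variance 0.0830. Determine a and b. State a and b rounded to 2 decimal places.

a = 0.74, b = 0.19

By moment matching, a+b = μ(1−μ)/σ² − 1 = (0.8·0.2)/0.0830 − 1 = 1.9277 − 1 = 0.9277.
Since a/(a+b) = μ, a = 0.8·0.9277 = 0.74 and b = 0.2·0.9277 = 0.19.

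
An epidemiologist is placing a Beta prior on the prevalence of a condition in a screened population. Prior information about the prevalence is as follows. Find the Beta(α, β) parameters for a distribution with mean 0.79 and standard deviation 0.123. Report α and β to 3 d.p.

σ² = 0.123² = 0.015129.
With s = α+β, Var = μ(1−μ)/(s+1), so s+1 = (0.79×0.21)/0.015129 = 10.9657 and s = 9.9657.
α = μs = 7.873, β = (1−μ)s = 2.093.

α = 7.873, β = 2.093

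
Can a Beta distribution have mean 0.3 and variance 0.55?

The Beta variance bound is σ² < μ(1−μ).
Here μ(1−μ) = 0.3×0.7 = 0.21, and 0.55 ≥ 0.21.

No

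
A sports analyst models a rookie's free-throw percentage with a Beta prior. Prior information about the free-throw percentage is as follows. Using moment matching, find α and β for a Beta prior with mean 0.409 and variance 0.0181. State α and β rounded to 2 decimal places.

α = 5.05, β = 7.30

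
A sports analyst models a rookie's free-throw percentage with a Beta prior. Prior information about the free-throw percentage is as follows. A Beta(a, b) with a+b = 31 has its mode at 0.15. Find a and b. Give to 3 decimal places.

Mode = (a−1)/(κ−2) with κ = a+b, so a−1 = 0.15·29 = 4.350.
a = 5.350; b = κ − a = 25.650.

a = 5.350, b = 25.650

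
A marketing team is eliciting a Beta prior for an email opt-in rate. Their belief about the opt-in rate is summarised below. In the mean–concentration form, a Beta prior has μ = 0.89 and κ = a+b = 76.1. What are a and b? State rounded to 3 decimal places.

a = μκ = 0.89×76.1 = 67.729 and b = (1−μ)κ = 0.11×76.1 = 8.371.

a = 67.729, b = 8.371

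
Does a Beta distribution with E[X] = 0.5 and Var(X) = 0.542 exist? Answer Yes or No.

No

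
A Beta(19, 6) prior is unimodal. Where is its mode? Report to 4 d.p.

0.7826

With α,β > 1, mode = (α−1)/(α+β−2) = 18/23 = 0.7826.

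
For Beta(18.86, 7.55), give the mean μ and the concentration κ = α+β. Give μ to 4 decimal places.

μ = 0.7141, κ = 26.41

κ = α+β = 18.86+7.55 = 26.41; μ = α/κ = 18.86/26.41 = 0.7141.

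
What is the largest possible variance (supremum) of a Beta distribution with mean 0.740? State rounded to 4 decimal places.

For fixed mean μ the Beta variance is μ(1−μ)/(α+β+1), increasing as α+β decreases.
Its least upper bound (not attained) is μ(1−μ) = 0.740·0.260 = 0.1924.

0.1924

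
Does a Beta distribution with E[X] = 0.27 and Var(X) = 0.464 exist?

No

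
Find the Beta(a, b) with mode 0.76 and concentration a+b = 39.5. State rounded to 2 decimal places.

a = 29.50, b = 10.00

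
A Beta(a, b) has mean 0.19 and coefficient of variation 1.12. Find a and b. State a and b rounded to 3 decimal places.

a = 0.456, b = 1.943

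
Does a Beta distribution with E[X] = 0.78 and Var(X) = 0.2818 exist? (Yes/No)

No

The Beta variance bound is σ² < μ(1−μ).
Here μ(1−μ) = 0.78×0.22 = 0.1716, and 0.2818 ≥ 0.1716.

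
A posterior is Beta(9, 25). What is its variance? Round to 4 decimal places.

Var = αβ/[(α+β)²(α+β+1)] = (9×25)/(34²×35) = 225/40460 = 0.0056.

0.0056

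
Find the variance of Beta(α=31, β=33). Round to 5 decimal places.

0.00384

Var = αβ/[(α+β)²(α+β+1)] = (31×33)/(64²×65) = 1023/266240 = 0.00384.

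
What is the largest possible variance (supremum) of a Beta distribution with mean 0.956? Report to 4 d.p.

0.0421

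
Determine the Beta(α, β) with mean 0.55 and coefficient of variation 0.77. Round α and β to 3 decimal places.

α = 0.209, β = 0.171

Var = (CV·μ)² = (0.77×0.55)² = 0.179352.
α+β = μ(1−μ)/Var − 1 = 0.2475/0.179352 − 1 = 0.3800.
Thus α = 0.55·0.3800 = 0.209 and β = 0.45·0.3800 = 0.171.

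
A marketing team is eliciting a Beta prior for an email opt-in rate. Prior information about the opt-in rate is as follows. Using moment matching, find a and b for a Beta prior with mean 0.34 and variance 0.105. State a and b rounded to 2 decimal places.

a = 0.39, b = 0.75

By moment matching, a+b = μ(1−μ)/σ² − 1 = (0.34·0.66)/0.105 − 1 = 2.1371 − 1 = 1.1371.
Since a/(a+b) = μ, a = 0.34·1.1371 = 0.39 and b = 0.66·1.1371 = 0.75.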